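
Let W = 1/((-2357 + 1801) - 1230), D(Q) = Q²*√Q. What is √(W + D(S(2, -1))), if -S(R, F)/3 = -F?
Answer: √(-1786 + 28708164*I*√3)/1786 ≈ 2.7918 + 2.7919*I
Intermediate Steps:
S(R, F) = 3*F (S(R, F) = -(-3)*F = 3*F)
D(Q) = Q^(5/2)
W = -1/1786 (W = 1/(-556 - 1230) = 1/(-1786) = -1/1786 ≈ -0.00055991)
√(W + D(S(2, -1))) = √(-1/1786 + (3*(-1))^(5/2)) = √(-1/1786 + (-3)^(5/2)) = √(-1/1786 + 9*I*√3)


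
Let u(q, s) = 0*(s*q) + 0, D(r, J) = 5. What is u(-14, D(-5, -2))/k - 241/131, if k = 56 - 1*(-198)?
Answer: -241/131 ≈ -1.8397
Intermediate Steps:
k = 254 (k = 56 + 198 = 254)
u(q, s) = 0 (u(q, s) = 0*(q*s) + 0 = 0 + 0 = 0)
u(-14, D(-5, -2))/k - 241/131 = 0/254 - 241/131 = 0*(1/254) - 241*1/131 = 0 - 241/131 = -241/131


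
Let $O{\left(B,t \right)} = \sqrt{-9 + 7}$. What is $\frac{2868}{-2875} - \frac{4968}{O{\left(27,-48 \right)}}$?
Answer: $- \frac{2868}{2875} + 2484 i \sqrt{2} \approx -0.99757 + 3512.9 i$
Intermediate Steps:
$O{\left(B,t \right)} = i \sqrt{2}$ ($O{\left(B,t \right)} = \sqrt{-2} = i \sqrt{2}$)
$\frac{2868}{-2875} - \frac{4968}{O{\left(27,-48 \right)}} = \frac{2868}{-2875} - \frac{4968}{i \sqrt{2}} = 2868 \left(- \frac{1}{2875}\right) - 4968 \left(- \frac{i \sqrt{2}}{2}\right) = - \frac{2868}{2875} + 2484 i \sqrt{2}$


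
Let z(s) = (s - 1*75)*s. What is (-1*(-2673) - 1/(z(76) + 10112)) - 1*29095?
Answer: -269187337/10188 ≈ -26422.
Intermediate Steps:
z(s) = s*(-75 + s) (z(s) = (s - 75)*s = (-75 + s)*s = s*(-75 + s))
(-1*(-2673) - 1/(z(76) + 10112)) - 1*29095 = (-1*(-2673) - 1/(76*(-75 + 76) + 10112)) - 1*29095 = (2673 - 1/(76*1 + 10112)) - 29095 = (2673 - 1/(76 + 10112)) - 29095 = (2673 - 1/10188) - 29095 = 27232523/10188 - 29095 = -269187337/10188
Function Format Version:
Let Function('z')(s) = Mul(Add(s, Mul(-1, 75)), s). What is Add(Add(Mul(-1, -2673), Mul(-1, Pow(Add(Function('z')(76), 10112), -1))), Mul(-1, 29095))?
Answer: Rational(-269187337, 10188) ≈ -26422.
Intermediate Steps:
Function('z')(s) = Mul(s, Add(-75, s)) (Function('z')(s) = Mul(Add(s, -75), s) = Mul(Add(-75, s), s) = Mul(s, Add(-75, s)))
Add(Add(Mul(-1, -2673), Mul(-1, Pow(Add(Function('z')(76), 10112), -1))), Mul(-1, 29095)) = Add(Add(Mul(-1, -2673), Mul(-1, Pow(Add(Mul(76, Add(-75, 76)), 10112), -1))), Mul(-1, 29095)) = Add(Add(2673, Mul(-1, Pow(Add(Mul(76, 1), 10112), -1))), -29095) = Add(Add(2673, Mul(-1, Pow(Add(76, 10112), -1))), -29095) = Add(Add(2673, Mul(-1, Pow(10188, -1))), -29095) = Add(Add(2673, Mul(-1, Rational(1, 10188))), -29095) = Add(Add(2673, Rational(-1, 10188)), -29095) = Add(Rational(27232523, 10188), -29095) = Rational(-269187337, 10188)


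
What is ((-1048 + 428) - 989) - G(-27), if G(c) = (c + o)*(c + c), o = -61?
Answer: -6361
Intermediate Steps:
G(c) = 2*c*(-61 + c) (G(c) = (c - 61)*(c + c) = (-61 + c)*(2*c) = 2*c*(-61 + c))
((-1048 + 428) - 989) - G(-27) = ((-1048 + 428) - 989) - 2*(-27)*(-61 - 27) = (-620 - 989) - 2*(-27)*(-88) = -1609 - 1*4752 = -1609 - 4752 = -6361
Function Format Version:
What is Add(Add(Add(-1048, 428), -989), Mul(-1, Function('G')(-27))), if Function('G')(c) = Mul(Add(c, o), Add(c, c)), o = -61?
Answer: -6361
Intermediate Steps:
Function('G')(c) = Mul(2, c, Add(-61, c)) (Function('G')(c) = Mul(Add(c, -61), Add(c, c)) = Mul(Add(-61, c), Mul(2, c)) = Mul(2, c, Add(-61, c)))
Add(Add(Add(-1048, 428), -989), Mul(-1, Function('G')(-27))) = Add(Add(Add(-1048, 428), -989), Mul(-1, Mul(2, -27, Add(-61, -27)))) = Add(Add(-620, -989), Mul(-1, Mul(2, -27, -88))) = Add(-1609, Mul(-1, 4752)) = Add(-1609, -4752) = -6361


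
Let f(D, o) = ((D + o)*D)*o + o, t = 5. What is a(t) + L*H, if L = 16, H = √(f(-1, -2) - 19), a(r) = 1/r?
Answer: ⅕ + 48*I*√3 ≈ 0.2 + 83.138*I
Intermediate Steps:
f(D, o) = o + D*o*(D + o) (f(D, o) = (D*(D + o))*o + o = D*o*(D + o) + o = o + D*o*(D + o))
H = 3*I*√3 (H = √(-2*(1 + (-1)² - 1*(-2)) - 19) = √(-2*(1 + 1 + 2) - 19) = √(-2*4 - 19) = √(-8 - 19) = √(-27) = 3*I*√3 ≈ 5.1962*I)
a(t) + L*H = 1/5 + 16*(3*I*√3) = ⅕ + 48*I*√3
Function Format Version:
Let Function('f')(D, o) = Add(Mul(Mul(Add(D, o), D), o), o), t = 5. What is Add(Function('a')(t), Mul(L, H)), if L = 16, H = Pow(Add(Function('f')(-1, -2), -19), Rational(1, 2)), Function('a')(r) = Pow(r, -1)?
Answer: Add(Rational(1, 5), Mul(48, I, Pow(3, Rational(1, 2)))) ≈ Add(0.20000, Mul(83.138, I))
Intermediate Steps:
Function('f')(D, o) = Add(o, Mul(D, o, Add(D, o))) (Function('f')(D, o) = Add(Mul(Mul(D, Add(D, o)), o), o) = Add(Mul(D, o, Add(D, o)), o) = Add(o, Mul(D, o, Add(D, o))))
H = Mul(3, I, Pow(3, Rational(1, 2))) (H = Pow(Add(Mul(-2, Add(1, Pow(-1, 2), Mul(-1, -2))), -19), Rational(1, 2)) = Pow(Add(Mul(-2, Add(1, 1, 2)), -19), Rational(1, 2)) = Pow(Add(Mul(-2, 4), -19), Rational(1, 2)) = Pow(Add(-8, -19), Rational(1, 2)) = Pow(-27, Rational(1, 2)) = Mul(3, I, Pow(3, Rational(1, 2))) ≈ Mul(5.1962, I))
Add(Function('a')(t), Mul(L, H)) = Add(Pow(5, -1), Mul(16, Mul(3, I, Pow(3, Rational(1, 2))))) = Add(Rational(1, 5), Mul(48, I, Pow(3, Rational(1, 2))))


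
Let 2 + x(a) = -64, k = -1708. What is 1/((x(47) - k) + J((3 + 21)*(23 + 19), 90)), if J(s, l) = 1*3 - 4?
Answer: 1/1641 ≈ 0.00060938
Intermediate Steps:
x(a) = -66 (x(a) = -2 - 64 = -66)
J(s, l) = -1 (J(s, l) = 3 - 4 = -1)
1/((x(47) - k) + J((3 + 21)*(23 + 19), 90)) = 1/((-66 - 1*(-1708)) - 1) = 1/((-66 + 1708) - 1) = 1/(1642 - 1) = 1/1641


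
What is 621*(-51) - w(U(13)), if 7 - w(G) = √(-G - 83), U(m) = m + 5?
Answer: -31678 + I*√101 ≈ -31678.0 + 10.05*I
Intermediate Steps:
U(m) = 5 + m
w(G) = 7 - √(-83 - G) (w(G) = 7 - √(-G - 83) = 7 - √(-83 - G))
621*(-51) - w(U(13)) = 621*(-51) - (7 - √(-83 - (5 + 13))) = -31671 - (7 - √(-83 - 1*18)) = -31671 - (7 - √(-83 - 18)) = -31671 - (7 - √(-101)) = -31671 - (7 - I*√101) = -31671 + (-7 + I*√101) = -31678 + I*√101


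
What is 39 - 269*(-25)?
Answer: 6764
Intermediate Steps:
39 - 269*(-25) = 39 + 6725 = 6764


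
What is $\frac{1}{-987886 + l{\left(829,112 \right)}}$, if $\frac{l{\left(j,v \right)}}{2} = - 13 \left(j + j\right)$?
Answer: $- \frac{1}{1030994} \approx -9.6994 \cdot 10^{-7}$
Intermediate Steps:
$l{\left(j,v \right)} = - 52 j$ ($l{\left(j,v \right)} = 2 \left(- 13 \left(j + j\right)\right) = 2 \left(- 13 \cdot 2 j\right) = 2 \left(- 26 j\right) = - 52 j$)
$\frac{1}{-987886 + l{\left(829,112 \right)}} = \frac{1}{-987886 - 43108} = \frac{1}{-1030994} = - \frac{1}{1030994}$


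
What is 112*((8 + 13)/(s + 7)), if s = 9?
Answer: 147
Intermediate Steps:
112*((8 + 13)/(s + 7)) = 112*((8 + 13)/(9 + 7)) = 112*(21/16) = 147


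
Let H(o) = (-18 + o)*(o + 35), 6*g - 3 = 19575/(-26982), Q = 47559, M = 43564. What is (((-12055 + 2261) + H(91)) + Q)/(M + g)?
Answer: 281590148/261212017 ≈ 1.0780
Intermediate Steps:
g = 2273/5996 (g = ½ + (19575/(-26982))/6 = ½ + (19575*(-1/26982))/6 = ½ + (⅙)*(-2175/2998) = ½ - 725/5996 = 2273/5996 ≈ 0.37909)
H(o) = (-18 + o)*(35 + o)
(((-12055 + 2261) + H(91)) + Q)/(M + g) = (((-12055 + 2261) + (-630 + 91² + 17*91)) + 47559)/(43564 + 2273/5996) = ((-9794 + (-630 + 8281 + 1547)) + 47559)/(261212017/5996) = ((-9794 + 9198) + 47559)*(5996/261212017) = (-596 + 47559)*(5996/261212017) = 46963*(5996/261212017) = 281590148/261212017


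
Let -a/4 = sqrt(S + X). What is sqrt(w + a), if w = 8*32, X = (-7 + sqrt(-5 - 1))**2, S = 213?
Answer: 2*sqrt(64 - sqrt(2)*sqrt(128 - 7*I*sqrt(6))) ≈ 13.852 + 0.15438*I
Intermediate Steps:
X = (-7 + I*sqrt(6))**2 (X = (-7 + sqrt(-6))**2 = (-7 + I*sqrt(6))**2 ≈ 43.0 - 34.293*I)
a = -4*sqrt(213 + (7 - I*sqrt(6))**2) ≈ -64.143 + 4.2771*I
w = 256
sqrt(w + a) = sqrt(256 - 4*sqrt(256 - 14*I*sqrt(6)))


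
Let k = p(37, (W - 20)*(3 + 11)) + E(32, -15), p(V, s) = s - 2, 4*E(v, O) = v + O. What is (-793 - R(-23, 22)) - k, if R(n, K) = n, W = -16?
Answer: -1073/4 ≈ -268.25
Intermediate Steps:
E(v, O) = O/4 + v/4 (E(v, O) = (v + O)/4 = (O + v)/4 = O/4 + v/4)
p(V, s) = -2 + s
k = -2007/4 (k = (-2 + (-16 - 20)*(3 + 11)) + ((¼)*(-15) + (¼)*32) = (-2 - 36*14) + (-15/4 + 8) = (-2 - 504) + 17/4 = -506 + 17/4 = -2007/4 ≈ -501.75)
(-793 - R(-23, 22)) - k = (-793 - 1*(-23)) - 1*(-2007/4) = (-793 + 23) + 2007/4 = -770 + 2007/4 = -1073/4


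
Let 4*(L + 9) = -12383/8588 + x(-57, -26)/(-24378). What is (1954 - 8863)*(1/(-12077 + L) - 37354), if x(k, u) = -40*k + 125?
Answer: 1306077179639917561842/5060769220865 ≈ 2.5808e+8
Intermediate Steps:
x(k, u) = 125 - 40*k
L = -3929712209/418716528 (L = -9 + (-12383/8588 + (125 - 40*(-57))/(-24378))/4 = -9 + (-12383*1/8588 + (125 + 2280)*(-1/24378))/4 = -9 + (-12383/8588 + 2405*(-1/24378))/4 = -9 + (-12383/8588 - 2405/24378)/4 = -9 + (¼)*(-161263457/104679132) = -9 - 161263457/418716528 = -3929712209/418716528 ≈ -9.3851)
(1954 - 8863)*(1/(-12077 + L) - 37354) = (1954 - 8863)*(1/(-12077 - 3929712209/418716528) - 37354) = -6909*(1/(-5060769220865/418716528) - 37354) = -6909*(-418716528/5060769220865 - 37354) = -6909*(-189039973894907738/5060769220865) = 1306077179639917561842/5060769220865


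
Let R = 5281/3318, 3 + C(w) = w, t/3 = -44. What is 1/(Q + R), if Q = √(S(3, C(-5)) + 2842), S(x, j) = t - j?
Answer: -17522358/29894910071 + 33027372*√302/29894910071 ≈ 0.018613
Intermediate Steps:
t = -132 (t = 3*(-44) = -132)
C(w) = -3 + w
R = 5281/3318 (R = 5281*(1/3318) = 5281/3318 ≈ 1.5916)
S(x, j) = -132 - j
Q = 3*√302 (Q = √((-132 - (-3 - 5)) + 2842) = √((-132 - 1*(-8)) + 2842) = √((-132 + 8) + 2842) = √(-124 + 2842) = √2718 = 3*√302 ≈ 52.134)
1/(Q + R) = 1/(3*√302 + 5281/3318) = 1/(5281/3318 + 3*√302)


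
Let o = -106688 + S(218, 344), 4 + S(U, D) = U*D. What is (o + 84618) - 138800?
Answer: -85882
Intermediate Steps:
S(U, D) = -4 + D*U (S(U, D) = -4 + U*D = -4 + D*U)
o = -31700 (o = -106688 + (-4 + 344*218) = -106688 + (-4 + 74992) = -106688 + 74988 = -31700)
(o + 84618) - 138800 = (-31700 + 84618) - 138800 = 52918 - 138800 = -85882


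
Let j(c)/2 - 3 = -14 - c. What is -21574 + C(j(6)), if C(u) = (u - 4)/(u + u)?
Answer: -733497/34 ≈ -21573.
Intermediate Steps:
j(c) = -22 - 2*c (j(c) = 6 + 2*(-14 - c) = 6 + (-28 - 2*c) = -22 - 2*c)
C(u) = (-4 + u)/(2*u) (C(u) = (-4 + u)/((2*u)) = (-4 + u)*(1/(2*u)) = (-4 + u)/(2*u))
-21574 + C(j(6)) = -21574 + (-4 + (-22 - 2*6))/(2*(-22 - 2*6)) = -21574 + (-4 + (-22 - 12))/(2*(-22 - 12)) = -21574 + (½)*(-4 - 34)/(-34) = -21574 + (½)*(-1/34)*(-38) = -21574 + 19/34 = -733497/34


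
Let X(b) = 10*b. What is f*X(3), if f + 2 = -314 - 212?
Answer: -15840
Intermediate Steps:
f = -528 (f = -2 + (-314 - 212) = -2 - 526 = -528)
f*X(3) = -5280*3 = -528*30 = -15840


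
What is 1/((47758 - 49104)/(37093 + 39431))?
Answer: -38262/673 ≈ -56.853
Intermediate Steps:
1/((47758 - 49104)/(37093 + 39431)) = 1/(-1346/76524) = 1/(-1346*1/76524) = 1/(-673/38262) = -38262/673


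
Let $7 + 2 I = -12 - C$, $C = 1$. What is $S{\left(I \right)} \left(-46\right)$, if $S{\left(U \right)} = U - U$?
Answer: $0$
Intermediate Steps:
$I = -10$ ($I = - \frac{7}{2} + \frac{-12 - 1}{2} = - \frac{7}{2} + \frac{1}{2} \left(-13\right) = - \frac{7}{2} - \frac{13}{2} = -10$)
$S{\left(U \right)} = 0$
$S{\left(I \right)} \left(-46\right) = 0 \left(-46\right) = 0$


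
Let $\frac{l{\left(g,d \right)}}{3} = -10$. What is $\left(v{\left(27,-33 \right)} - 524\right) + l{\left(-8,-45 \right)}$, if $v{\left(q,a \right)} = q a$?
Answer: $-1445$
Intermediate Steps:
$v{\left(q,a \right)} = a q$
$l{\left(g,d \right)} = -30$ ($l{\left(g,d \right)} = 3 \left(-10\right) = -30$)
$\left(v{\left(27,-33 \right)} - 524\right) + l{\left(-8,-45 \right)} = \left(\left(-33\right) 27 - 524\right) - 30 = \left(-891 - 524\right) - 30 = -1415 - 30 = -1445$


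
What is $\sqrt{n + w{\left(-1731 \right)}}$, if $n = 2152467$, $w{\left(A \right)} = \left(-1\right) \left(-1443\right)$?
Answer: $\sqrt{2153910} \approx 1467.6$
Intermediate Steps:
$w{\left(A \right)} = 1443$
$\sqrt{n + w{\left(-1731 \right)}} = \sqrt{2152467 + 1443} = \sqrt{2153910}$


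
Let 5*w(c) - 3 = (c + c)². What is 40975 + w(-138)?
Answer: 281054/5 ≈ 56211.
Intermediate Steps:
w(c) = ⅗ + 4*c²/5 (w(c) = ⅗ + (c + c)²/5 = ⅗ + (2*c)²/5 = ⅗ + (4*c²)/5 = ⅗ + 4*c²/5)
40975 + w(-138) = 40975 + (⅗ + (⅘)*(-138)²) = 40975 + (⅗ + (⅘)*19044) = 40975 + (⅗ + 76176/5) = 40975 + 76179/5 = 281054/5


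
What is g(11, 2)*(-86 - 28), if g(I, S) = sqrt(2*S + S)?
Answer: -114*sqrt(6) ≈ -279.24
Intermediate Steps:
g(I, S) = sqrt(3)*sqrt(S) (g(I, S) = sqrt(3*S) = sqrt(3)*sqrt(S))
g(11, 2)*(-86 - 28) = (sqrt(3)*sqrt(2))*(-86 - 28) = sqrt(6)*(-114) = -114*sqrt(6)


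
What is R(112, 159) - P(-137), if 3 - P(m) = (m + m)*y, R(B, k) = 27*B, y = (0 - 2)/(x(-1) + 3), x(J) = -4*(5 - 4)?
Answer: 2473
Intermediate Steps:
x(J) = -4 (x(J) = -4*1 = -4)
y = 2 (y = (0 - 2)/(-4 + 3) = -2/(-1) = -2*(-1) = 2)
P(m) = 3 - 4*m (P(m) = 3 - (m + m)*2 = 3 - 2*m*2 = 3 - 4*m)
R(112, 159) - P(-137) = 27*112 - (3 - 4*(-137)) = 3024 - (3 + 548) = 3024 - 1*551 = 3024 - 551 = 2473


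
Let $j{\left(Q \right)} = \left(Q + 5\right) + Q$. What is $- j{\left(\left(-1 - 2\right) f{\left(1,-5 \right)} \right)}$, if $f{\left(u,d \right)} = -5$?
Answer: $-35$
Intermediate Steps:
$j{\left(Q \right)} = 5 + 2 Q$ ($j{\left(Q \right)} = \left(5 + Q\right) + Q = 5 + 2 Q$)
$- j{\left(\left(-1 - 2\right) f{\left(1,-5 \right)} \right)} = - (5 + 2 \left(-1 - 2\right) \left(-5\right)) = - (5 + 2 \left(\left(-3\right) \left(-5\right)\right)) = - (5 + 2 \cdot 15) = - (5 + 30) = \left(-1\right) 35 = -35$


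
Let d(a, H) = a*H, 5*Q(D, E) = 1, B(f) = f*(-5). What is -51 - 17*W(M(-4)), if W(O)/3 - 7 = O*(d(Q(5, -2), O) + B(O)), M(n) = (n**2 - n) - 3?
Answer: 351696/5 ≈ 70339.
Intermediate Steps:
B(f) = -5*f
Q(D, E) = 1/5 (Q(D, E) = (1/5)*1 = 1/5)
d(a, H) = H*a
M(n) = -3 + n**2 - n
W(O) = 21 - 72*O**2/5 (W(O) = 21 + 3*(O*(O*(1/5) - 5*O)) = 21 + 3*(O*(O/5 - 5*O)) = 21 + 3*(O*(-24*O/5)) = 21 + 3*(-24*O**2/5) = 21 - 72*O**2/5)
-51 - 17*W(M(-4)) = -51 - 17*(21 - 72*(-3 + (-4)**2 - 1*(-4))**2/5) = -51 - 17*(21 - 72*(-3 + 16 + 4)**2/5) = -51 - 17*(21 - 72/5*17**2) = -51 - 17*(21 - 72/5*289) = -51 - 17*(21 - 20808/5) = -51 - 17*(-20703/5) = -51 + 351951/5 = 351696/5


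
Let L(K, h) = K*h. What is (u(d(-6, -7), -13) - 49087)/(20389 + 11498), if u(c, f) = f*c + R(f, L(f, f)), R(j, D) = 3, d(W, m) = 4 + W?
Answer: -49058/31887 ≈ -1.5385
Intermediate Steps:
u(c, f) = 3 + c*f (u(c, f) = f*c + 3 = c*f + 3 = 3 + c*f)
(u(d(-6, -7), -13) - 49087)/(20389 + 11498) = ((3 + (4 - 6)*(-13)) - 49087)/(20389 + 11498) = ((3 - 2*(-13)) - 49087)/31887 = ((3 + 26) - 49087)*(1/31887) = (29 - 49087)*(1/31887) = -49058*1/31887 = -49058/31887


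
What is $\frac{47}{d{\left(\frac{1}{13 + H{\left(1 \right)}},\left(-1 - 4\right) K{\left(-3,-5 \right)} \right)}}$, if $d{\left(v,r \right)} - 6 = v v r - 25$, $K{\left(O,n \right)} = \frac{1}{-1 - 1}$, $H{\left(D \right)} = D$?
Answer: $- \frac{18424}{7443} \approx -2.4753$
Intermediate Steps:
$K{\left(O,n \right)} = - \frac{1}{2}$ ($K{\left(O,n \right)} = \frac{1}{-2} = - \frac{1}{2}$)
$d{\left(v,r \right)} = -19 + r v^{2}$ ($d{\left(v,r \right)} = 6 + \left(v v r - 25\right) = 6 + \left(v^{2} r - 25\right) = 6 + \left(r v^{2} - 25\right) = 6 + \left(-25 + r v^{2}\right) = -19 + r v^{2}$)
$\frac{47}{d{\left(\frac{1}{13 + H{\left(1 \right)}},\left(-1 - 4\right) K{\left(-3,-5 \right)} \right)}} = \frac{47}{-19 + \left(-1 - 4\right) \left(- \frac{1}{2}\right) \left(\frac{1}{13 + 1}\right)^{2}} = \frac{47}{-19 + \left(-5\right) \left(- \frac{1}{2}\right) \left(\frac{1}{14}\right)^{2}} = \frac{47}{-19 + \frac{5}{2 \cdot 196}} = \frac{47}{-19 + \frac{5}{2} \cdot \frac{1}{196}} = \frac{47}{-19 + \frac{5}{392}} = \frac{47}{- \frac{7443}{392}} = 47 \left(- \frac{392}{7443}\right) = - \frac{18424}{7443}$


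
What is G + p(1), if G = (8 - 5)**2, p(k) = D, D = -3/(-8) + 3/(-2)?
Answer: 63/8 ≈ 7.8750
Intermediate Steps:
D = -9/8 (D = -3*(-1/8) + 3*(-1/2) = 3/8 - 3/2 = -9/8 ≈ -1.1250)
p(k) = -9/8
G = 9 (G = 3**2 = 9)
G + p(1) = 9 - 9/8 = 63/8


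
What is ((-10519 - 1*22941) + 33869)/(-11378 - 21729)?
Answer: -409/33107 ≈ -0.012354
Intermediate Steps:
((-10519 - 1*22941) + 33869)/(-11378 - 21729) = ((-10519 - 22941) + 33869)/(-33107) = (-33460 + 33869)*(-1/33107) = 409*(-1/33107) = -409/33107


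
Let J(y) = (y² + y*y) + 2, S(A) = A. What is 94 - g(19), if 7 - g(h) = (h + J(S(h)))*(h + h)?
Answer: 28321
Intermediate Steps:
J(y) = 2 + 2*y² (J(y) = (y² + y²) + 2 = 2*y² + 2 = 2 + 2*y²)
g(h) = 7 - 2*h*(2 + h + 2*h²) (g(h) = 7 - (h + (2 + 2*h²))*(h + h) = 7 - (2 + h + 2*h²)*2*h = 7 - 2*h*(2 + h + 2*h²))
94 - g(19) = 94 - (7 - 2*19² - 4*19*(1 + 19²)) = 94 - (7 - 2*361 - 4*19*(1 + 361)) = 94 - (7 - 722 - 4*19*362) = 94 - (7 - 722 - 27512) = 94 - 1*(-28227) = 94 + 28227 = 28321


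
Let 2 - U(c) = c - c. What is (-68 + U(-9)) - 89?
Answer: -155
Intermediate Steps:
U(c) = 2 (U(c) = 2 - (c - c) = 2 - 1*0 = 2 + 0 = 2)
(-68 + U(-9)) - 89 = (-68 + 2) - 89 = -66 - 89 = -155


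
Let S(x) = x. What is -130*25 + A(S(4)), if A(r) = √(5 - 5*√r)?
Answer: -3250 + I*√5 ≈ -3250.0 + 2.2361*I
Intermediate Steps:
-130*25 + A(S(4)) = -130*25 + √(5 - 5*√4) = -3250 + √(5 - 5*2) = -3250 + √(5 - 10) = -3250 + √(-5) = -3250 + I*√5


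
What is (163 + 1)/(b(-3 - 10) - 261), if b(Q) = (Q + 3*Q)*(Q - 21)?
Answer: 164/1507 ≈ 0.10883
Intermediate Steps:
b(Q) = 4*Q*(-21 + Q) (b(Q) = (4*Q)*(-21 + Q) = 4*Q*(-21 + Q))
(163 + 1)/(b(-3 - 10) - 261) = (163 + 1)/(4*(-3 - 10)*(-21 + (-3 - 10)) - 261) = 164/(4*(-13)*(-21 - 13) - 261) = 164/(4*(-13)*(-34) - 261) = 164/(1768 - 261) = 164/1507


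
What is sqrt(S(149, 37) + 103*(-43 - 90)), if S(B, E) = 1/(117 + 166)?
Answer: 4*I*sqrt(68571183)/283 ≈ 117.04*I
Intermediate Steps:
S(B, E) = 1/283
sqrt(S(149, 37) + 103*(-43 - 90)) = sqrt(1/283 + 103*(-43 - 90)) = sqrt(1/283 + 103*(-133)) = sqrt(1/283 - 13699) = sqrt(-3876816/283) = 4*I*sqrt(68571183)/283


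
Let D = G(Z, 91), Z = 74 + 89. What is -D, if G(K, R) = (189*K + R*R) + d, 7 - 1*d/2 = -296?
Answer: -39694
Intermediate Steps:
d = 606 (d = 14 - 2*(-296) = 14 + 592 = 606)
Z = 163
G(K, R) = 606 + R² + 189*K (G(K, R) = (189*K + R*R) + 606 = (189*K + R²) + 606 = (R² + 189*K) + 606 = 606 + R² + 189*K)
D = 39694 (D = 606 + 91² + 189*163 = 606 + 8281 + 30807 = 39694)
-D = -1*39694 = -39694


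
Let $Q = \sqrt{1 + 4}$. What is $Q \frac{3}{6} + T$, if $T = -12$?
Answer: $-12 + \frac{\sqrt{5}}{2} \approx -10.882$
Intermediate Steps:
$Q = \sqrt{5} \approx 2.2361$
$Q \frac{3}{6} + T = \sqrt{5} \cdot \frac{3}{6} - 12 = \sqrt{5} \cdot 3 \cdot \frac{1}{6} - 12 = \sqrt{5} \cdot \frac{1}{2} - 12 = \frac{\sqrt{5}}{2} - 12 = -12 + \frac{\sqrt{5}}{2}$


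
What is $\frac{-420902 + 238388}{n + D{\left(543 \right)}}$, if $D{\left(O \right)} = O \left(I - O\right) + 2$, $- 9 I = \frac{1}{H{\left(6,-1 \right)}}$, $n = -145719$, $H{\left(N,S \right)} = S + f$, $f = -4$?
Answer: $\frac{2737710}{6608309} \approx 0.41428$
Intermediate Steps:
$H{\left(N,S \right)} = -4 + S$ ($H{\left(N,S \right)} = S - 4 = -4 + S$)
$I = \frac{1}{45}$ ($I = - \frac{1}{9 \left(-4 - 1\right)} = - \frac{1}{9 \left(-5\right)} = \left(- \frac{1}{9}\right) \left(- \frac{1}{5}\right) = \frac{1}{45} \approx 0.022222$)
$D{\left(O \right)} = 2 + O \left(\frac{1}{45} - O\right)$ ($D{\left(O \right)} = O \left(\frac{1}{45} - O\right) + 2 = 2 + O \left(\frac{1}{45} - O\right)$)
$\frac{-420902 + 238388}{n + D{\left(543 \right)}} = \frac{-420902 + 238388}{-145719 + \left(2 - 543^{2} + \frac{1}{45} \cdot 543\right)} = - \frac{182514}{-145719 + \left(2 - 294849 + \frac{181}{15}\right)} = - \frac{182514}{-145719 - \frac{4422524}{15}} = - \frac{182514}{- \frac{6608309}{15}} = \left(-182514\right) \left(- \frac{15}{6608309}\right) = \frac{2737710}{6608309}$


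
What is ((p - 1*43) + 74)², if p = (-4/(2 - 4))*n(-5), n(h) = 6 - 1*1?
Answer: 1681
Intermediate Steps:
n(h) = 5 (n(h) = 6 - 1 = 5)
p = 10 (p = (-4/(2 - 4))*5 = (-4/(-2))*5 = -½*(-4)*5 = 2*5 = 10)
((p - 1*43) + 74)² = ((10 - 1*43) + 74)² = ((10 - 43) + 74)² = (-33 + 74)² = 41² = 1681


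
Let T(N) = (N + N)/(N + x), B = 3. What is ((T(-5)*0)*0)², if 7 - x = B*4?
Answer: 0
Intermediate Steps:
x = -5 (x = 7 - 3*4 = 7 - 1*12 = 7 - 12 = -5)
T(N) = 2*N/(-5 + N) (T(N) = (N + N)/(N - 5) = (2*N)/(-5 + N) = 2*N/(-5 + N))
((T(-5)*0)*0)² = (((2*(-5)/(-5 - 5))*0)*0)² = (((2*(-5)/(-10))*0)*0)² = (((2*(-5)*(-⅒))*0)*0)² = ((1*0)*0)² = (0*0)² = 0² = 0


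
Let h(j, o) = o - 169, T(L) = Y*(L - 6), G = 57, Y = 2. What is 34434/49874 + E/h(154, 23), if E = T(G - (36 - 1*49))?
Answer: -339127/1820401 ≈ -0.18629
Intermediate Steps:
T(L) = -12 + 2*L (T(L) = 2*(L - 6) = 2*(-6 + L) = -12 + 2*L)
E = 128 (E = -12 + 2*(57 - (36 - 1*49)) = -12 + 2*(57 - (36 - 49)) = -12 + 2*(57 - 1*(-13)) = -12 + 2*(57 + 13) = -12 + 2*70 = -12 + 140 = 128)
h(j, o) = -169 + o
34434/49874 + E/h(154, 23) = 34434/49874 + 128/(-169 + 23) = 34434*(1/49874) + 128/(-146) = 17217/24937 + 128*(-1/146) = 17217/24937 - 64/73 = -339127/1820401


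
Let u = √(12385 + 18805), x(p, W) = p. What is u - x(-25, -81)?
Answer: 25 + √31190 ≈ 201.61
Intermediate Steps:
u = √31190 ≈ 176.61
u - x(-25, -81) = √31190 - 1*(-25) = √31190 + 25 = 25 + √31190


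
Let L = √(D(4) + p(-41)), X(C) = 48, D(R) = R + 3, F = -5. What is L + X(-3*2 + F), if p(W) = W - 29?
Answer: 48 + 3*I*√7 ≈ 48.0 + 7.9373*I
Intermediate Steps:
D(R) = 3 + R
p(W) = -29 + W
L = 3*I*√7 (L = √((3 + 4) + (-29 - 41)) = √(7 - 70) = √(-63) = 3*I*√7 ≈ 7.9373*I)
L + X(-3*2 + F) = 3*I*√7 + 48 = 48 + 3*I*√7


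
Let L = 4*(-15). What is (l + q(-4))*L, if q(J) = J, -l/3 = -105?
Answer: -18660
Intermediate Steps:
l = 315 (l = -3*(-105) = 315)
L = -60
(l + q(-4))*L = (315 - 4)*(-60) = 311*(-60) = -18660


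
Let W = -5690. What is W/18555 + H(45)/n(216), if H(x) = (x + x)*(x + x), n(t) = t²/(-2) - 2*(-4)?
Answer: -2829863/4327026 ≈ -0.65400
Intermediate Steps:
n(t) = 8 - t²/2 (n(t) = t²*(-½) + 8 = -t²/2 + 8 = 8 - t²/2)
H(x) = 4*x² (H(x) = (2*x)*(2*x) = 4*x²)
W/18555 + H(45)/n(216) = -5690/18555 + (4*45²)/(8 - ½*216²) = -5690*1/18555 + (4*2025)/(8 - ½*46656) = -1138/3711 + 8100/(8 - 23328) = -1138/3711 + 8100/(-23320) = -1138/3711 + 8100*(-1/23320) = -1138/3711 - 405/1166 = -2829863/4327026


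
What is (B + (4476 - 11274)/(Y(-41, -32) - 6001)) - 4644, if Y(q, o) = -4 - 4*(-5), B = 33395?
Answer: 57360511/1995 ≈ 28752.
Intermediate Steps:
Y(q, o) = 16 (Y(q, o) = -4 + 20 = 16)
(B + (4476 - 11274)/(Y(-41, -32) - 6001)) - 4644 = (33395 + (4476 - 11274)/(16 - 6001)) - 4644 = (33395 - 6798/(-5985)) - 4644 = (33395 - 6798*(-1/5985)) - 4644 = (33395 + 2266/1995) - 4644 = 66625291/1995 - 4644 = 57360511/1995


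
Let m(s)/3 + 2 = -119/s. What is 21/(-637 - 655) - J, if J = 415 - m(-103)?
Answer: -55565915/133076 ≈ -417.55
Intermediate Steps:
m(s) = -6 - 357/s (m(s) = -6 + 3*(-119/s) = -6 - 357/s)
J = 43006/103 (J = 415 - (-6 - 357/(-103)) = 415 - (-6 - 357*(-1/103)) = 415 - (-6 + 357/103) = 415 - 1*(-261/103) = 415 + 261/103 = 43006/103 ≈ 417.53)
21/(-637 - 655) - J = 21/(-637 - 655) - 1*43006/103 = 21/(-1292) - 43006/103 = -1/1292*21 - 43006/103 = -21/1292 - 43006/103 = -55565915/133076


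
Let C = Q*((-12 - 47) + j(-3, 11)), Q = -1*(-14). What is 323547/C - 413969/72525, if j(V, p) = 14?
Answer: -75320783/145050 ≈ -519.27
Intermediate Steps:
Q = 14
C = -630 (C = 14*((-12 - 47) + 14) = 14*(-59 + 14) = 14*(-45) = -630)
323547/C - 413969/72525 = 323547/(-630) - 413969/72525 = 323547*(-1/630) - 413969*1/72525 = -15407/30 - 413969/72525 = -75320783/145050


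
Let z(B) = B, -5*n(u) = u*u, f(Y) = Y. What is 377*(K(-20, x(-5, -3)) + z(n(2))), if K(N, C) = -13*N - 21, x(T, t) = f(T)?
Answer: 449007/5 ≈ 89801.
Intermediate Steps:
n(u) = -u²/5 (n(u) = -u*u/5 = -u²/5)
x(T, t) = T
K(N, C) = -21 - 13*N
377*(K(-20, x(-5, -3)) + z(n(2))) = 377*((-21 - 13*(-20)) - ⅕*2²) = 377*((-21 + 260) - ⅕*4) = 377*(239 - ⅘) = 377*(1191/5) = 449007/5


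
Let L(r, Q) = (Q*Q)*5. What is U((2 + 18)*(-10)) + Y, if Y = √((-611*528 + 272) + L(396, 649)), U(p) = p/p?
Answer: 1 + √1783669 ≈ 1336.5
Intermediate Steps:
L(r, Q) = 5*Q² (L(r, Q) = Q²*5 = 5*Q²)
U(p) = 1
Y = √1783669 (Y = √((-611*528 + 272) + 5*649²) = √((-322608 + 272) + 5*421201) = √(-322336 + 2106005) = √1783669 ≈ 1335.5)
U((2 + 18)*(-10)) + Y = 1 + √1783669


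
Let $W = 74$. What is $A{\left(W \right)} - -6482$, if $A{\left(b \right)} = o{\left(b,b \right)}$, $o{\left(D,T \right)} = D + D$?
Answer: $6630$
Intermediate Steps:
$o{\left(D,T \right)} = 2 D$
$A{\left(b \right)} = 2 b$
$A{\left(W \right)} - -6482 = 2 \cdot 74 - -6482 = 148 + 6482 = 6630$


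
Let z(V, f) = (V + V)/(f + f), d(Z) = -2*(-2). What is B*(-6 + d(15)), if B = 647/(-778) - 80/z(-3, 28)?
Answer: -1740779/1167 ≈ -1491.7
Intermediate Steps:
d(Z) = 4
z(V, f) = V/f (z(V, f) = (2*V)/((2*f)) = (2*V)*(1/(2*f)) = V/f)
B = 1740779/2334 (B = 647/(-778) - 80/((-3/28)) = 647*(-1/778) - 80/((-3*1/28)) = -647/778 - 80/(-3/28) = -647/778 - 80*(-28/3) = -647/778 + 2240/3 = 1740779/2334 ≈ 745.83)
B*(-6 + d(15)) = 1740779*(-6 + 4)/2334 = (1740779/2334)*(-2) = -1740779/1167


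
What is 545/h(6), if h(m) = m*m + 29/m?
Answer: 654/49 ≈ 13.347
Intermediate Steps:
h(m) = m**2 + 29/m
545/h(6) = 545/(((29 + 6**3)/6)) = 545/(((29 + 216)/6)) = 545/(((1/6)*245)) = 545/(245/6) = 545*(6/245) = 654/49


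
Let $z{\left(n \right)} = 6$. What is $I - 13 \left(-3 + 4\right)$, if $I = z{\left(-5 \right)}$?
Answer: $-7$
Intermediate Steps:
$I = 6$
$I - 13 \left(-3 + 4\right) = 6 - 13 \left(-3 + 4\right) = 6 - 13 = -7$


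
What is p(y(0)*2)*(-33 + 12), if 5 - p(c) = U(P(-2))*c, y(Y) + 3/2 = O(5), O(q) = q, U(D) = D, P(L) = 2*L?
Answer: -693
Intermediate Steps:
y(Y) = 7/2 (y(Y) = -3/2 + 5 = 7/2)
p(c) = 5 + 4*c (p(c) = 5 - 2*(-2)*c = 5 - (-4)*c = 5 + 4*c)
p(y(0)*2)*(-33 + 12) = (5 + 4*((7/2)*2))*(-33 + 12) = (5 + 4*7)*(-21) = (5 + 28)*(-21) = 33*(-21) = -693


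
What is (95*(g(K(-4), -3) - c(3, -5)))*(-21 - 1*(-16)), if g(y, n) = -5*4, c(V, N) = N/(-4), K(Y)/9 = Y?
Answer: 40375/4 ≈ 10094.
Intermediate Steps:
K(Y) = 9*Y
c(V, N) = -N/4 (c(V, N) = N*(-¼) = -N/4)
g(y, n) = -20
(95*(g(K(-4), -3) - c(3, -5)))*(-21 - 1*(-16)) = (95*(-20 - (-1)*(-5)/4))*(-21 - 1*(-16)) = (95*(-20 - 1*5/4))*(-21 + 16) = (95*(-20 - 5/4))*(-5) = (95*(-85/4))*(-5) = -8075/4*(-5) = 40375/4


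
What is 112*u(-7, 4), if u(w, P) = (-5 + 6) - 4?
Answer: -336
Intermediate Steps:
u(w, P) = -3 (u(w, P) = 1 - 4 = -3)
112*u(-7, 4) = 112*(-3) = -336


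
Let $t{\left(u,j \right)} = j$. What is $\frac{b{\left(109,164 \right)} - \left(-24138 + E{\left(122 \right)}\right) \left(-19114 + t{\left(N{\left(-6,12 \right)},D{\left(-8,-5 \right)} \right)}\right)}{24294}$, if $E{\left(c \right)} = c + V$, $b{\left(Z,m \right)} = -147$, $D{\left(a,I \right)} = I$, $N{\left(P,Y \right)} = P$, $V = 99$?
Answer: $- \frac{76211545}{4049} \approx -18822.0$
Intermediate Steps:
$E{\left(c \right)} = 99 + c$ ($E{\left(c \right)} = c + 99 = 99 + c$)
$\frac{b{\left(109,164 \right)} - \left(-24138 + E{\left(122 \right)}\right) \left(-19114 + t{\left(N{\left(-6,12 \right)},D{\left(-8,-5 \right)} \right)}\right)}{24294} = \frac{-147 - \left(-24138 + \left(99 + 122\right)\right) \left(-19114 - 5\right)}{24294} = \left(-147 - \left(-24138 + 221\right) \left(-19119\right)\right) \frac{1}{24294} = \left(-147 - \left(-23917\right) \left(-19119\right)\right) \frac{1}{24294} = \left(-147 - 457269123\right) \frac{1}{24294} = \left(-457269270\right) \frac{1}{24294} = - \frac{76211545}{4049}$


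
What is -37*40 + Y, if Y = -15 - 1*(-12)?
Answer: -1483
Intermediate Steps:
Y = -3 (Y = -15 + 12 = -3)
-37*40 + Y = -37*40 - 3 = -1480 - 3 = -1483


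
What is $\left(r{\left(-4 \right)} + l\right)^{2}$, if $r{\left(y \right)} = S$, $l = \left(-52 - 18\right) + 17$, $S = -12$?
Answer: $4225$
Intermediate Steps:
$l = -53$ ($l = -70 + 17 = -53$)
$r{\left(y \right)} = -12$
$\left(r{\left(-4 \right)} + l\right)^{2} = \left(-12 - 53\right)^{2} = \left(-65\right)^{2} = 4225$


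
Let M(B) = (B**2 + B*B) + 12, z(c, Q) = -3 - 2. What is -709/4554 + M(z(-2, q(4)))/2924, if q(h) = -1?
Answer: -223846/1664487 ≈ -0.13448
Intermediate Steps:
z(c, Q) = -5
M(B) = 12 + 2*B**2 (M(B) = (B**2 + B**2) + 12 = 2*B**2 + 12 = 12 + 2*B**2)
-709/4554 + M(z(-2, q(4)))/2924 = -709/4554 + (12 + 2*(-5)**2)/2924 = -709*1/4554 + (12 + 2*25)*(1/2924) = -709/4554 + (12 + 50)*(1/2924) = -709/4554 + 62*(1/2924) = -709/4554 + 31/1462 = -223846/1664487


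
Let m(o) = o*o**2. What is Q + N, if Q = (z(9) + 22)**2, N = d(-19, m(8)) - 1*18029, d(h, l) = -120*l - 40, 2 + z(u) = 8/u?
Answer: -6404885/81 ≈ -79073.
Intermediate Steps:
m(o) = o**3
z(u) = -2 + 8/u
d(h, l) = -40 - 120*l
N = -79509 (N = (-40 - 120*8**3) - 1*18029 = (-40 - 120*512) - 18029 = (-40 - 61440) - 18029 = -61480 - 18029 = -79509)
Q = 35344/81 (Q = ((-2 + 8/9) + 22)**2 = (-10/9 + 22)**2 = (188/9)**2 = 35344/81 ≈ 436.35)
Q + N = 35344/81 - 79509 = -6404885/81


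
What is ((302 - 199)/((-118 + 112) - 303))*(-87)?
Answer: 29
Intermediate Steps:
((302 - 199)/((-118 + 112) - 303))*(-87) = (103/(-6 - 303))*(-87) = (103/(-309))*(-87) = (103*(-1/309))*(-87) = -⅓*(-87) = 29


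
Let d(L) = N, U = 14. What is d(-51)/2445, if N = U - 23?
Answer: -3/815 ≈ -0.0036810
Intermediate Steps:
N = -9 (N = 14 - 23 = -9)
d(L) = -9
d(-51)/2445 = -9/2445 = -9*1/2445 = -3/815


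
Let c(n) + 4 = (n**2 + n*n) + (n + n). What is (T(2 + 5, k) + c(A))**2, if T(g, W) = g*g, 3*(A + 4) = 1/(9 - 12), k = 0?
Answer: 32684089/6561 ≈ 4981.6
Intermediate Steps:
A = -37/9 (A = -4 + 1/(3*(9 - 12)) = -4 + (1/3)/(-3) = -4 + (1/3)*(-1/3) = -4 - 1/9 = -37/9 ≈ -4.1111)
T(g, W) = g**2
c(n) = -4 + 2*n + 2*n**2 (c(n) = -4 + ((n**2 + n*n) + (n + n)) = -4 + ((n**2 + n**2) + 2*n) = -4 + (2*n**2 + 2*n) = -4 + (2*n + 2*n**2) = -4 + 2*n + 2*n**2)
(T(2 + 5, k) + c(A))**2 = ((2 + 5)**2 + (-4 + 2*(-37/9) + 2*(-37/9)**2))**2 = (7**2 + (-4 - 74/9 + 2*(1369/81)))**2 = (49 + (-4 - 74/9 + 2738/81))**2 = (49 + 1748/81)**2 = (5717/81)**2 = 32684089/6561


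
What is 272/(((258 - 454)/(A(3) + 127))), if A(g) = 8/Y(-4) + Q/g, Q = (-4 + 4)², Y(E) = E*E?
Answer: -8670/49 ≈ -176.94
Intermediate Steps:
Y(E) = E²
Q = 0 (Q = 0² = 0)
A(g) = ½ (A(g) = 8/((-4)²) + 0/g = 8/16 + 0 = 8*(1/16) + 0 = ½ + 0 = ½)
272/(((258 - 454)/(A(3) + 127))) = 272/(((258 - 454)/(½ + 127))) = 272/((-196/255/2)) = 272/((-196*2/255)) = 272/(-392/255) = 272*(-255/392) = -8670/49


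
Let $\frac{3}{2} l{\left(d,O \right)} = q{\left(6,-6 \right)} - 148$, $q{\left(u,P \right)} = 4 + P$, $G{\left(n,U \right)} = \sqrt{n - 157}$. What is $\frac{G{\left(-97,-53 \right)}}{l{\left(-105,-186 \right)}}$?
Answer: $- \frac{i \sqrt{254}}{100} \approx - 0.15937 i$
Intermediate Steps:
$G{\left(n,U \right)} = \sqrt{-157 + n}$
$l{\left(d,O \right)} = -100$ ($l{\left(d,O \right)} = \frac{2 \left(\left(4 - 6\right) - 148\right)}{3} = \frac{2 \left(-2 - 148\right)}{3} = \frac{2}{3} \left(-150\right) = -100$)
$\frac{G{\left(-97,-53 \right)}}{l{\left(-105,-186 \right)}} = \frac{\sqrt{-157 - 97}}{-100} = \sqrt{-254} \left(- \frac{1}{100}\right) = i \sqrt{254} \left(- \frac{1}{100}\right) = - \frac{i \sqrt{254}}{100}$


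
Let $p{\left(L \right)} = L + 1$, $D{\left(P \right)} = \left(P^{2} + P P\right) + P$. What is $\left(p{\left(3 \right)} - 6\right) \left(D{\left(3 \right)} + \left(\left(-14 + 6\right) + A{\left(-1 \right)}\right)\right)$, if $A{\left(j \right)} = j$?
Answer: $-24$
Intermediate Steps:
$D{\left(P \right)} = P + 2 P^{2}$ ($D{\left(P \right)} = \left(P^{2} + P^{2}\right) + P = 2 P^{2} + P = P + 2 P^{2}$)
$p{\left(L \right)} = 1 + L$
$\left(p{\left(3 \right)} - 6\right) \left(D{\left(3 \right)} + \left(\left(-14 + 6\right) + A{\left(-1 \right)}\right)\right) = \left(\left(1 + 3\right) - 6\right) \left(3 \left(1 + 2 \cdot 3\right) + \left(\left(-14 + 6\right) - 1\right)\right) = \left(4 - 6\right) \left(3 \left(1 + 6\right) - 9\right) = - 2 \left(3 \cdot 7 - 9\right) = - 2 \left(21 - 9\right) = \left(-2\right) 12 = -24$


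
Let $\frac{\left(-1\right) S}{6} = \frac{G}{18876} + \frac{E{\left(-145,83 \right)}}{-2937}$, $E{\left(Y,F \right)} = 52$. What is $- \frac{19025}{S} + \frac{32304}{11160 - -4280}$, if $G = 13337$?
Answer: $\frac{5142781330981}{1116745285} \approx 4605.1$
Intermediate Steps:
$S = - \frac{1157249}{279994}$ ($S = - 6 \left(\frac{13337}{18876} + \frac{52}{-2937}\right) = - 6 \left(13337 \cdot \frac{1}{18876} + 52 \left(- \frac{1}{2937}\right)\right) = - 6 \left(\frac{13337}{18876} - \frac{52}{2937}\right) = \left(-6\right) \frac{1157249}{1679964} = - \frac{1157249}{279994} \approx -4.1331$)
$- \frac{19025}{S} + \frac{32304}{11160 - -4280} = - \frac{19025}{- \frac{1157249}{279994}} + \frac{32304}{11160 - -4280} = \left(-19025\right) \left(- \frac{279994}{1157249}\right) + \frac{32304}{11160 + 4280} = \frac{5326885850}{1157249} + \frac{32304}{15440} = \frac{5326885850}{1157249} + 32304 \cdot \frac{1}{15440} = \frac{5326885850}{1157249} + \frac{2019}{965} = \frac{5142781330981}{1116745285}$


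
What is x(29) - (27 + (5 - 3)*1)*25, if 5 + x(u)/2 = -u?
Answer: -793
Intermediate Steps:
x(u) = -10 - 2*u (x(u) = -10 + 2*(-u) = -10 - 2*u)
x(29) - (27 + (5 - 3)*1)*25 = (-10 - 2*29) - (27 + (5 - 3)*1)*25 = (-10 - 58) - (27 + 2*1)*25 = -68 - (27 + 2)*25 = -68 - 29*25 = -68 - 1*725 = -68 - 725 = -793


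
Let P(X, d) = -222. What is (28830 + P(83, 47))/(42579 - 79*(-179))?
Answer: 1788/3545 ≈ 0.50437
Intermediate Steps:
(28830 + P(83, 47))/(42579 - 79*(-179)) = (28830 - 222)/(42579 - 79*(-179)) = 28608/(42579 + 14141) = 28608/56720 = 28608*(1/56720) = 1788/3545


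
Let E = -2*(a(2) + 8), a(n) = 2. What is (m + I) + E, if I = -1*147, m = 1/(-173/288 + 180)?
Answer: -8628101/51667 ≈ -166.99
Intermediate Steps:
E = -20 (E = -2*(2 + 8) = -2*10 = -20)
m = 288/51667 (m = 1/(-173*1/288 + 180) = 1/(-173/288 + 180) = 1/(51667/288) = 288/51667 ≈ 0.0055742)
I = -147
(m + I) + E = (288/51667 - 147) - 20 = -7594761/51667 - 20 = -8628101/51667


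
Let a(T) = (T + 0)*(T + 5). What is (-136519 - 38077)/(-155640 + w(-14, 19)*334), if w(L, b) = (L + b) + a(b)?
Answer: 87298/833 ≈ 104.80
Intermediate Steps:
a(T) = T*(5 + T)
w(L, b) = L + b + b*(5 + b) (w(L, b) = (L + b) + b*(5 + b) = L + b + b*(5 + b))
(-136519 - 38077)/(-155640 + w(-14, 19)*334) = (-136519 - 38077)/(-155640 + (-14 + 19 + 19*(5 + 19))*334) = -174596/(-155640 + (-14 + 19 + 19*24)*334) = -174596/(-155640 + (-14 + 19 + 456)*334) = -174596/(-155640 + 461*334) = -174596/(-155640 + 153974) = -174596/(-1666) = -174596*(-1/1666) = 87298/833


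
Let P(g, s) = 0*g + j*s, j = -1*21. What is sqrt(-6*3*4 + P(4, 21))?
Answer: 3*I*sqrt(57) ≈ 22.65*I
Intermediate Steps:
j = -21
P(g, s) = -21*s (P(g, s) = 0*g - 21*s = 0 - 21*s = -21*s)
sqrt(-6*3*4 + P(4, 21)) = sqrt(-6*3*4 - 21*21) = sqrt(-18*4 - 441) = sqrt(-72 - 441) = sqrt(-513) = 3*I*sqrt(57)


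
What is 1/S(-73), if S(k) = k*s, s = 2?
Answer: -1/146 ≈ -0.0068493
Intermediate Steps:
S(k) = 2*k (S(k) = k*2 = 2*k)
1/S(-73) = 1/(2*(-73)) = 1/(-146) = -1/146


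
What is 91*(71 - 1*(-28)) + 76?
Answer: 9085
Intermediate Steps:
91*(71 - 1*(-28)) + 76 = 91*(71 + 28) + 76 = 91*99 + 76 = 9009 + 76 = 9085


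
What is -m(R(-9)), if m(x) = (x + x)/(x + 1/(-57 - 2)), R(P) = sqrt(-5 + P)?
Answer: -118*sqrt(14)/(I + 59*sqrt(14)) ≈ -2.0 + 0.0090595*I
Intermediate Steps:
m(x) = 2*x/(-1/59 + x) (m(x) = (2*x)/(x + 1/(-59)) = (2*x)/(x - 1/59) = (2*x)/(-1/59 + x) = 2*x/(-1/59 + x))
-m(R(-9)) = -118*sqrt(-5 - 9)/(-1 + 59*sqrt(-5 - 9)) = -118*sqrt(-14)/(-1 + 59*sqrt(-14)) = -118*I*sqrt(14)/(-1 + 59*(I*sqrt(14))) = -118*I*sqrt(14)/(-1 + 59*I*sqrt(14))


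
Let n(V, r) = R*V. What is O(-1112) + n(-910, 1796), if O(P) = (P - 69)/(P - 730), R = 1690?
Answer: -2832810619/1842 ≈ -1.5379e+6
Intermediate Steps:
n(V, r) = 1690*V
O(P) = (-69 + P)/(-730 + P)
O(-1112) + n(-910, 1796) = (-69 - 1112)/(-730 - 1112) + 1690*(-910) = -1181/(-1842) - 1537900 = -1/1842*(-1181) - 1537900 = 1181/1842 - 1537900 = -2832810619/1842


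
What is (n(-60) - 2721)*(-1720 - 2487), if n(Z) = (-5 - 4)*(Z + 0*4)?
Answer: 9175467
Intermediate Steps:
n(Z) = -9*Z (n(Z) = -9*(Z + 0) = -9*Z)
(n(-60) - 2721)*(-1720 - 2487) = (-9*(-60) - 2721)*(-1720 - 2487) = (540 - 2721)*(-4207) = -2181*(-4207) = 9175467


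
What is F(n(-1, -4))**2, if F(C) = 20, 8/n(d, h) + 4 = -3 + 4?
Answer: 400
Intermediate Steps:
n(d, h) = -8/3 (n(d, h) = 8/(-4 + (-3 + 4)) = 8/(-4 + 1) = 8/(-3) = 8*(-1/3) = -8/3)
F(n(-1, -4))**2 = 20**2 = 400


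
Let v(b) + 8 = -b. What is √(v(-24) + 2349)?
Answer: √2365 ≈ 48.631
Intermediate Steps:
v(b) = -8 - b
√(v(-24) + 2349) = √((-8 - 1*(-24)) + 2349) = √((-8 + 24) + 2349) = √(16 + 2349) = √2365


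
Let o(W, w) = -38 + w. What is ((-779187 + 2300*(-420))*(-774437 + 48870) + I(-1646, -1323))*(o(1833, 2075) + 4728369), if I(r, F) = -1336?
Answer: 5989877045436335358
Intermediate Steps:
((-779187 + 2300*(-420))*(-774437 + 48870) + I(-1646, -1323))*(o(1833, 2075) + 4728369) = ((-779187 + 2300*(-420))*(-774437 + 48870) - 1336)*((-38 + 2075) + 4728369) = ((-779187 - 966000)*(-725567) - 1336)*(2037 + 4728369) = (-1745187*(-725567) - 1336)*4730406 = (1266250096029 - 1336)*4730406 = 1266250094693*4730406 = 5989877045436335358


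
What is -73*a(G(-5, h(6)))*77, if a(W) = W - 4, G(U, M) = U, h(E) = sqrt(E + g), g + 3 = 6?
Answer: 50589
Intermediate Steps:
g = 3 (g = -3 + 6 = 3)
h(E) = sqrt(3 + E) (h(E) = sqrt(E + 3) = sqrt(3 + E))
a(W) = -4 + W
-73*a(G(-5, h(6)))*77 = -73*(-4 - 5)*77 = -73*(-9)*77 = 657*77 = 50589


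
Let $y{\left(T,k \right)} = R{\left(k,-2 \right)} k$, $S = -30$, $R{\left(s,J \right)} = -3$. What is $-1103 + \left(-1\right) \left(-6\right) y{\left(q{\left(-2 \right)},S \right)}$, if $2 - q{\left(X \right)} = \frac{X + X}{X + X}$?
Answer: $-563$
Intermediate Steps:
$q{\left(X \right)} = 1$ ($q{\left(X \right)} = 2 - \frac{X + X}{X + X} = 2 - \frac{2 X}{2 X} = 2 - 2 X \frac{1}{2 X} = 2 - 1 = 1$)
$y{\left(T,k \right)} = - 3 k$
$-1103 + \left(-1\right) \left(-6\right) y{\left(q{\left(-2 \right)},S \right)} = -1103 + \left(-1\right) \left(-6\right) \left(\left(-3\right) \left(-30\right)\right) = -1103 + 6 \cdot 90 = -1103 + 540 = -563$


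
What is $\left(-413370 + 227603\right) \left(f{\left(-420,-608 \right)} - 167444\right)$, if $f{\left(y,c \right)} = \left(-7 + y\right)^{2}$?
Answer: $-2765141795$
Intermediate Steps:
$\left(-413370 + 227603\right) \left(f{\left(-420,-608 \right)} - 167444\right) = \left(-413370 + 227603\right) \left(\left(-7 - 420\right)^{2} - 167444\right) = - 185767 \left(\left(-427\right)^{2} - 167444\right) = - 185767 \left(182329 - 167444\right) = \left(-185767\right) 14885 = -2765141795$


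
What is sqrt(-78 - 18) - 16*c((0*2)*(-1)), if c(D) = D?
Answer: 4*I*sqrt(6) ≈ 9.798*I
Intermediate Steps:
sqrt(-78 - 18) - 16*c((0*2)*(-1)) = sqrt(-78 - 18) - 16*0*2*(-1) = sqrt(-96) - 0*(-1) = 4*I*sqrt(6) - 16*0 = 4*I*sqrt(6) + 0 = 4*I*sqrt(6)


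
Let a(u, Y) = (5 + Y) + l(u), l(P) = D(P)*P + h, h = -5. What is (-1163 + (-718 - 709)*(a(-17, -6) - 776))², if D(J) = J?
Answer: 493292713104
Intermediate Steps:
l(P) = -5 + P² (l(P) = P*P - 5 = P² - 5 = -5 + P²)
a(u, Y) = Y + u² (a(u, Y) = (5 + Y) + (-5 + u²) = Y + u²)
(-1163 + (-718 - 709)*(a(-17, -6) - 776))² = (-1163 + (-718 - 709)*((-6 + (-17)²) - 776))² = (-1163 - 1427*((-6 + 289) - 776))² = (-1163 - 1427*(283 - 776))² = (-1163 - 1427*(-493))² = (-1163 + 703511)² = 702348² = 493292713104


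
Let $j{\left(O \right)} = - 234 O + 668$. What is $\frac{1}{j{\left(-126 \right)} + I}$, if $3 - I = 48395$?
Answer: $- \frac{1}{18240} \approx -5.4825 \cdot 10^{-5}$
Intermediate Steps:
$I = -48392$ ($I = 3 - 48395 = -48392$)
$j{\left(O \right)} = 668 - 234 O$
$\frac{1}{j{\left(-126 \right)} + I} = \frac{1}{\left(668 - -29484\right) - 48392} = \frac{1}{\left(668 + 29484\right) - 48392} = \frac{1}{30152 - 48392} = \frac{1}{-18240} = - \frac{1}{18240}$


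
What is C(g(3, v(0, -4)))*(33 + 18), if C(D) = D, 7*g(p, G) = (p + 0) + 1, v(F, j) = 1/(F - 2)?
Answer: 204/7 ≈ 29.143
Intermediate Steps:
v(F, j) = 1/(-2 + F)
g(p, G) = 1/7 + p/7 (g(p, G) = ((p + 0) + 1)/7 = (p + 1)/7 = (1 + p)/7 = 1/7 + p/7)
C(g(3, v(0, -4)))*(33 + 18) = (1/7 + (1/7)*3)*(33 + 18) = (1/7 + 3/7)*51 = (4/7)*51 = 204/7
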